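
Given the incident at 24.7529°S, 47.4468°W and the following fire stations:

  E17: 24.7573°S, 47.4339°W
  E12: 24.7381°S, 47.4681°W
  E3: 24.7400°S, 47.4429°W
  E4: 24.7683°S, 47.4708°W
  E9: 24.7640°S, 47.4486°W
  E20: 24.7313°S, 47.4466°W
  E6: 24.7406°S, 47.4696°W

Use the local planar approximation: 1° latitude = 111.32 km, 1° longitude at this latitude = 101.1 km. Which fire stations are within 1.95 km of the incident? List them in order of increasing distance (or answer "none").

Distances from 24.7529°S, 47.4468°W:
E17: √((-0.0044·111.32)² + (0.0129·101.1)²) = √(0.239912 + 1.700912) = 1.3931 km
E12: √((0.0148·111.32)² + (-0.0213·101.1)²) = √(2.714375 + 4.637261) = 2.7114 km
E3: √((0.0129·111.32)² + (0.0039·101.1)²) = √(2.062176 + 0.155465) = 1.4892 km
E4: √((-0.0154·111.32)² + (-0.0240·101.1)²) = √(2.938920 + 5.887417) = 2.9709 km
E9: √((-0.0111·111.32)² + (-0.0018·101.1)²) = √(1.526836 + 0.033117) = 1.2490 km
E20: √((0.0216·111.32)² + (0.0002·101.1)²) = √(5.781678 + 0.000409) = 2.4046 km
E6: √((0.0123·111.32)² + (-0.0228·101.1)²) = √(1.874807 + 5.313394) = 2.6811 km
Threshold 1.95 km: E9 (1.2490 km), E17 (1.3931 km), E3 (1.4892 km) are within range.

E9, E17, E3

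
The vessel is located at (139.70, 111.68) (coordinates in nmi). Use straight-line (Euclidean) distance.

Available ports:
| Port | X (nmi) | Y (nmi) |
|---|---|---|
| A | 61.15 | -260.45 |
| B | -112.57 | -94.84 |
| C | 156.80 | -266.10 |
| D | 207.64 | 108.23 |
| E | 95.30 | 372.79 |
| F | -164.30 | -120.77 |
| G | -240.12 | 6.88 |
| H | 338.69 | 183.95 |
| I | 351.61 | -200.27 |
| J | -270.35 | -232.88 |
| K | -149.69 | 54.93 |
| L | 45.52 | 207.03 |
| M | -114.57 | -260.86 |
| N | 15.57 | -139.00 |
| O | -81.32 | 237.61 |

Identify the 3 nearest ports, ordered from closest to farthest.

Distances from (139.70, 111.68):
A: √((-78.55)² + (-372.13)²) = √(6170.1025 + 138480.7369) = 380.33 nmi
B: √((-252.27)² + (-206.52)²) = √(63640.1529 + 42650.5104) = 326.02 nmi
C: √((17.10)² + (-377.78)²) = √(292.4100 + 142717.7284) = 378.17 nmi
D: √((67.94)² + (-3.45)²) = √(4615.8436 + 11.9025) = 68.03 nmi
E: √((-44.40)² + (261.11)²) = √(1971.3600 + 68178.4321) = 264.86 nmi
F: √((-304.00)² + (-232.45)²) = √(92416.0000 + 54033.0025) = 382.69 nmi
G: √((-379.82)² + (-104.80)²) = √(144263.2324 + 10983.0400) = 394.01 nmi
H: √((198.99)² + (72.27)²) = √(39597.0201 + 5222.9529) = 211.71 nmi
I: √((211.91)² + (-311.95)²) = √(44905.8481 + 97312.8025) = 377.12 nmi
J: √((-410.05)² + (-344.56)²) = √(168141.0025 + 118721.5936) = 535.60 nmi
K: √((-289.39)² + (-56.75)²) = √(83746.5721 + 3220.5625) = 294.90 nmi
L: √((-94.18)² + (95.35)²) = √(8869.8724 + 9091.6225) = 134.02 nmi
M: √((-254.27)² + (-372.54)²) = √(64653.2329 + 138786.0516) = 451.04 nmi
N: √((-124.13)² + (-250.68)²) = √(15408.2569 + 62840.4624) = 279.73 nmi
O: √((-221.02)² + (125.93)²) = √(48849.8404 + 15858.3649) = 254.38 nmi
Sorted: D (68.03 nmi) < L (134.02 nmi) < H (211.71 nmi) < O (254.38 nmi) < E (264.86 nmi) < …

D, L, H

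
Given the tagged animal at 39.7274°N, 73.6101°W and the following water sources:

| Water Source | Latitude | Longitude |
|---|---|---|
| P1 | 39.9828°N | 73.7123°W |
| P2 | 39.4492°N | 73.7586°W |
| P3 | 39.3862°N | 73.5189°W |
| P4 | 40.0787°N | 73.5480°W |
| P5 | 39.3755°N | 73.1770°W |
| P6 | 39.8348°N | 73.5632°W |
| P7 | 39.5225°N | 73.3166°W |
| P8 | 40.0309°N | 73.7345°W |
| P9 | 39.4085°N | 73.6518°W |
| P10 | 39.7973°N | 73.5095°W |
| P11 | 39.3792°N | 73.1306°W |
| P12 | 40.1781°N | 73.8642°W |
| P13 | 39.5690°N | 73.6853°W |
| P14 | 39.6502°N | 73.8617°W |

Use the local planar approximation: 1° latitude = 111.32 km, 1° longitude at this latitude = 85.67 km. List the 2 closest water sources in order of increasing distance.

Distances from 39.7274°N, 73.6101°W:
P1: √((0.2554·111.32)² + (-0.1022·85.67)²) = √(808.329039 + 76.658325) = 29.7487 km
P2: √((-0.2782·111.32)² + (-0.1485·85.67)²) = √(959.092835 + 161.849157) = 33.4805 km
P3: √((-0.3412·111.32)² + (0.0912·85.67)²) = √(1442.661494 + 61.044594) = 38.7776 km
P4: √((0.3513·111.32)² + (0.0621·85.67)²) = √(1529.335236 + 28.303538) = 39.4669 km
P5: √((-0.3519·111.32)² + (0.4331·85.67)²) = √(1534.563729 + 1376.682847) = 53.9560 km
P6: √((0.1074·111.32)² + (0.0469·85.67)²) = √(142.940388 + 16.143705) = 12.6129 km
P7: √((-0.2049·111.32)² + (0.2935·85.67)²) = √(520.271830 + 632.228028) = 33.9485 km
P8: √((0.3035·111.32)² + (-0.1244·85.67)²) = √(1141.468119 + 113.579066) = 35.4266 km
P9: √((-0.3189·111.32)² + (-0.0417·85.67)²) = √(1260.246308 + 12.762320) = 35.6792 km
P10: √((0.0699·111.32)² + (0.1006·85.67)²) = √(60.548132 + 74.276853) = 11.6114 km
P11: √((-0.3482·111.32)² + (0.4795·85.67)²) = √(1502.463495 + 1687.464934) = 56.4795 km
P12: √((0.4507·111.32)² + (-0.2541·85.67)²) = √(2517.221958 + 473.878346) = 54.6910 km
P13: √((-0.1584·111.32)² + (-0.0752·85.67)²) = √(310.925792 + 41.504312) = 18.7731 km
P14: √((-0.0772·111.32)² + (-0.2516·85.67)²) = √(73.855186 + 464.599574) = 23.2046 km
Sorted: P10 (11.6114 km) < P6 (12.6129 km) < P13 (18.7731 km) < P14 (23.2046 km) < …

P10, P6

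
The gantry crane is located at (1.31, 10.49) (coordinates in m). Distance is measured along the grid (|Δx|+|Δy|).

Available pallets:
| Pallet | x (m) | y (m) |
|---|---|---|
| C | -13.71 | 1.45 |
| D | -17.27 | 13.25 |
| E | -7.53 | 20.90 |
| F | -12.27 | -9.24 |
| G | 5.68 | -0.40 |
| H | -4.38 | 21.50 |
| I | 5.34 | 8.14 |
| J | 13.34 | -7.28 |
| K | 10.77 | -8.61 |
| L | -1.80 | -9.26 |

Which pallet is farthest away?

F

Distances from (1.31, 10.49):
C: 24.06 m
D: 21.34 m
E: 19.25 m
F: 33.31 m
G: 15.26 m
H: 16.70 m
I: 6.38 m
J: 29.80 m
K: 28.56 m
L: 22.86 m
Maximum: F at 33.31 m.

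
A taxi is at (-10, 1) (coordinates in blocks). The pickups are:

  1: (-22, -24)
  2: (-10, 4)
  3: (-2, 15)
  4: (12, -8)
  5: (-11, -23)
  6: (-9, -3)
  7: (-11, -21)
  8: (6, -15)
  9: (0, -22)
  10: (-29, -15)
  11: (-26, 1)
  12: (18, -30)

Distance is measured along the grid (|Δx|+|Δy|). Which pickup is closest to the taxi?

Distances from (-10, 1):
1: |-12| + |-25| = 12 + 25 = 37 blocks
2: |0| + |3| = 0 + 3 = 3 blocks
3: |8| + |14| = 8 + 14 = 22 blocks
4: |22| + |-9| = 22 + 9 = 31 blocks
5: |-1| + |-24| = 1 + 24 = 25 blocks
6: |1| + |-4| = 1 + 4 = 5 blocks
7: |-1| + |-22| = 1 + 22 = 23 blocks
8: |16| + |-16| = 16 + 16 = 32 blocks
9: |10| + |-23| = 10 + 23 = 33 blocks
10: |-19| + |-16| = 19 + 16 = 35 blocks
11: |-16| + |0| = 16 + 0 = 16 blocks
12: |28| + |-31| = 28 + 31 = 59 blocks
Minimum: 2 at 3 blocks.

2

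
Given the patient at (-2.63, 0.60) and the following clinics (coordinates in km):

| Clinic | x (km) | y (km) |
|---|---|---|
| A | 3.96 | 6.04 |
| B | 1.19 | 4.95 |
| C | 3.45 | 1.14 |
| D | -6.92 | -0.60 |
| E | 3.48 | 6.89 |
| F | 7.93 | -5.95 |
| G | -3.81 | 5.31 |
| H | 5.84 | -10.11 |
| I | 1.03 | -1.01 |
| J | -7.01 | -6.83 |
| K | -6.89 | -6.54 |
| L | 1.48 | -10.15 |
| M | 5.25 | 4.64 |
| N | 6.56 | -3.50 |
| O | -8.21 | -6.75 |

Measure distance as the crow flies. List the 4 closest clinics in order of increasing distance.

I, D, G, B

Distances from (-2.63, 0.60):
A: 8.55 km
B: 5.79 km
C: 6.10 km
D: 4.45 km
E: 8.77 km
F: 12.43 km
G: 4.86 km
H: 13.65 km
I: 4.00 km
J: 8.62 km
K: 8.31 km
L: 11.51 km
M: 8.86 km
N: 10.06 km
O: 9.23 km
Sorted: I (4.00 km) < D (4.45 km) < G (4.86 km) < B (5.79 km) < C (6.10 km) < K (8.31 km) < …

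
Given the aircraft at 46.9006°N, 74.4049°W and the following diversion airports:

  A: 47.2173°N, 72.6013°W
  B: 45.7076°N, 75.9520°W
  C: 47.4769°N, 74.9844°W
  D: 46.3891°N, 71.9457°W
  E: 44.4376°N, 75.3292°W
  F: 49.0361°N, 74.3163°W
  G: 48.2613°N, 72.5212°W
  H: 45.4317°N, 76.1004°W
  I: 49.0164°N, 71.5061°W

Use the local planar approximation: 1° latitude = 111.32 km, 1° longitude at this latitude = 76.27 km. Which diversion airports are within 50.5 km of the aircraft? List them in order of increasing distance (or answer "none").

none

Distances from 46.9006°N, 74.4049°W:
A: √((0.3167·111.32)² + (1.8036·76.27)²) = √(1242.918127 + 18922.910969) = 142.0064 km
B: √((-1.1930·111.32)² + (-1.5471·76.27)²) = √(17637.104279 + 13923.366819) = 177.6527 km
C: √((0.5763·111.32)² + (-0.5795·76.27)²) = √(4115.699277 + 1953.504308) = 77.9051 km
D: √((-0.5115·111.32)² + (2.4592·76.27)²) = √(3242.184098 + 35179.947992) = 196.0156 km
E: √((-2.4630·111.32)² + (-0.9243·76.27)²) = √(75175.308499 + 4969.736914) = 283.0990 km
F: √((2.1355·111.32)² + (0.0886·76.27)²) = √(56512.633613 + 45.664104) = 237.8199 km
G: √((1.3607·111.32)² + (1.8837·76.27)²) = √(22944.107294 + 20641.011145) = 208.7705 km
H: √((-1.4689·111.32)² + (-1.6955·76.27)²) = √(26738.119318 + 16722.572250) = 208.4723 km
I: √((2.1158·111.32)² + (2.8988·76.27)²) = √(55474.784128 + 48881.440760) = 323.0421 km
Threshold 50.5 km: none within range.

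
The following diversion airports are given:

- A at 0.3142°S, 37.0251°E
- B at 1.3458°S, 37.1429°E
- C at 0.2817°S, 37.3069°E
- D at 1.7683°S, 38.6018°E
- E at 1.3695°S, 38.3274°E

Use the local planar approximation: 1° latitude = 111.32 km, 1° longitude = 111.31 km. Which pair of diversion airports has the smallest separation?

A and C

Pairwise distances:
A–B: 115.5839 km
A–C: 31.5751 km
A–D: 238.7533 km
A–E: 186.5844 km
B–C: 119.8540 km
B–D: 169.0640 km
B–E: 131.8731 km
C–D: 219.4570 km
C–E: 166.0327 km
D–E: 53.8866 km
Closest pair: A–C at 31.5751 km.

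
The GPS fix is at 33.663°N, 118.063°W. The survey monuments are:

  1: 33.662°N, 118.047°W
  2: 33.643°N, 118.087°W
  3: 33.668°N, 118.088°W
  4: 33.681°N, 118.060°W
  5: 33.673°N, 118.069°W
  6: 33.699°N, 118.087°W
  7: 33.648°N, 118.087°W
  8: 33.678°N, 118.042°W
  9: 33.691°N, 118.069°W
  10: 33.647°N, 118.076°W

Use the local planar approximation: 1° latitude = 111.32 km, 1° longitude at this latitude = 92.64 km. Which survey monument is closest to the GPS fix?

Distances from 33.663°N, 118.063°W:
1: √((-0.001·111.32)² + (0.016·92.64)²) = √(0.01239 + 2.19704) = 1.486 km
2: √((-0.020·111.32)² + (-0.024·92.64)²) = √(4.95686 + 4.94333) = 3.146 km
3: √((0.005·111.32)² + (-0.025·92.64)²) = √(0.30980 + 5.36386) = 2.382 km
4: √((0.018·111.32)² + (0.003·92.64)²) = √(4.01505 + 0.07724) = 2.023 km
5: √((0.010·111.32)² + (-0.006·92.64)²) = √(1.23921 + 0.30896) = 1.244 km
6: √((0.036·111.32)² + (-0.024·92.64)²) = √(16.06022 + 4.94333) = 4.583 km
7: √((-0.015·111.32)² + (-0.024·92.64)²) = √(2.78823 + 4.94333) = 2.781 km
8: √((0.015·111.32)² + (0.021·92.64)²) = √(2.78823 + 3.78474) = 2.564 km
9: √((0.028·111.32)² + (-0.006·92.64)²) = √(9.71544 + 0.30896) = 3.166 km
10: √((-0.016·111.32)² + (-0.013·92.64)²) = √(3.17239 + 1.45039) = 2.150 km
Minimum: 5 at 1.244 km.

5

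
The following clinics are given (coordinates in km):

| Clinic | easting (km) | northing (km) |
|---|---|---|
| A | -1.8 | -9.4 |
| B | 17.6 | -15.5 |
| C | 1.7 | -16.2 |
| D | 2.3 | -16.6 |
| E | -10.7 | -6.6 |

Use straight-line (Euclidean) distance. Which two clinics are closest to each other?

Pairwise distances:
A–B: √((19.4)² + (-6.1)²) = √(376.360 + 37.210) = 20.3 km
A–C: √((3.5)² + (-6.8)²) = √(12.250 + 46.240) = 7.6 km
A–D: √((4.1)² + (-7.2)²) = √(16.810 + 51.840) = 8.3 km
A–E: √((-8.9)² + (2.8)²) = √(79.210 + 7.840) = 9.3 km
B–C: √((-15.9)² + (-0.7)²) = √(252.810 + 0.490) = 15.9 km
B–D: √((-15.3)² + (-1.1)²) = √(234.090 + 1.210) = 15.3 km
B–E: √((-28.3)² + (8.9)²) = √(800.890 + 79.210) = 29.7 km
C–D: √((0.6)² + (-0.4)²) = √(0.360 + 0.160) = 0.7 km
C–E: √((-12.4)² + (9.6)²) = √(153.760 + 92.160) = 15.7 km
D–E: √((-13.0)² + (10.0)²) = √(169.000 + 100.000) = 16.4 km
Closest pair: C–D at 0.7 km.

C and D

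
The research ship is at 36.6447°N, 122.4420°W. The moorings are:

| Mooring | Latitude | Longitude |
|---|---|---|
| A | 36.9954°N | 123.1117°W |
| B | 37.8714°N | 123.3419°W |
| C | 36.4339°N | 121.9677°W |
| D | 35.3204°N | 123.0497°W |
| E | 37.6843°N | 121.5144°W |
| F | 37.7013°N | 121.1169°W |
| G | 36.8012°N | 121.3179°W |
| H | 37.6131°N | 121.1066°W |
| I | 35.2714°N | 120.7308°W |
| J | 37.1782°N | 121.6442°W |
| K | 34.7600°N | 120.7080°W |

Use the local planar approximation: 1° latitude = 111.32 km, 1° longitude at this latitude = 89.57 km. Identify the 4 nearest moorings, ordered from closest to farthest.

Distances from 36.6447°N, 122.4420°W:
A: 71.5704 km
B: 158.5706 km
C: 48.5332 km
D: 157.1489 km
E: 142.4646 km
F: 167.0981 km
G: 102.1817 km
H: 161.0227 km
I: 216.4795 km
J: 92.9164 km
K: 261.0376 km
Sorted: C (48.5332 km) < A (71.5704 km) < J (92.9164 km) < G (102.1817 km) < E (142.4646 km) < D (157.1489 km) < …

C, A, J, G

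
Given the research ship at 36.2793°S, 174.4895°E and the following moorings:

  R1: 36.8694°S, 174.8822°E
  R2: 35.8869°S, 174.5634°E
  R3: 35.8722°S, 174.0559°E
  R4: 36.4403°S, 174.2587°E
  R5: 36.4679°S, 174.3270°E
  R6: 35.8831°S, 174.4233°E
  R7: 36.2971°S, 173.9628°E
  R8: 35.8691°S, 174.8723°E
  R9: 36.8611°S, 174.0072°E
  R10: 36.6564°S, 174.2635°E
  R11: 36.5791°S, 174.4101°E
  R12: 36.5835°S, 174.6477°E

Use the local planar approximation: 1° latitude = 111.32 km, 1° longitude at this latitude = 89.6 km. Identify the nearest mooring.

Distances from 36.2793°S, 174.4895°E:
R1: √((-0.5901·111.32)² + (0.3927·89.6)²) = √(4315.167166 + 1238.048966) = 74.5199 km
R2: √((0.3924·111.32)² + (0.0739·89.6)²) = √(1908.114328 + 43.843468) = 44.1810 km
R3: √((0.4071·111.32)² + (-0.4336·89.6)²) = √(2053.754841 + 1509.366012) = 59.6919 km
R4: √((-0.1610·111.32)² + (-0.2308·89.6)²) = √(321.216723 + 427.649165) = 27.3654 km
R5: √((-0.1886·111.32)² + (-0.1625·89.6)²) = √(440.788009 + 211.993600) = 25.5496 km
R6: √((0.3962·111.32)² + (-0.0662·89.6)²) = √(1945.249614 + 35.182930) = 44.5021 km
R7: √((-0.0178·111.32)² + (-0.5267·89.6)²) = √(3.926326 + 2227.115067) = 47.2339 km
R8: √((0.4102·111.32)² + (0.3828·89.6)²) = √(2085.151944 + 1176.413169) = 57.1101 km
R9: √((-0.5818·111.32)² + (-0.4823·89.6)²) = √(4194.631647 + 1867.456710) = 77.8594 km
R10: √((-0.3771·111.32)² + (-0.2260·89.6)²) = √(1762.217299 + 410.046300) = 46.6075 km
R11: √((-0.2998·111.32)² + (-0.0794·89.6)²) = √(1113.806255 + 50.612411) = 34.1236 km
R12: √((-0.3042·111.32)² + (0.1582·89.6)²) = √(1146.739612 + 200.922687) = 36.7105 km
Minimum: R5 at 25.5496 km.

R5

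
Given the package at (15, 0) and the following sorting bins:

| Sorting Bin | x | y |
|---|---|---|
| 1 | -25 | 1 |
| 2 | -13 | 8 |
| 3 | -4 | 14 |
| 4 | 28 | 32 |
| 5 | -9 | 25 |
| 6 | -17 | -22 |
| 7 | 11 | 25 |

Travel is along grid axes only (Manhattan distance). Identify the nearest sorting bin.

7

Distances from (15, 0):
1: |-40| + |1| = 40 + 1 = 41
2: |-28| + |8| = 28 + 8 = 36
3: |-19| + |14| = 19 + 14 = 33
4: |13| + |32| = 13 + 32 = 45
5: |-24| + |25| = 24 + 25 = 49
6: |-32| + |-22| = 32 + 22 = 54
7: |-4| + |25| = 4 + 25 = 29
Minimum: 7 at 29.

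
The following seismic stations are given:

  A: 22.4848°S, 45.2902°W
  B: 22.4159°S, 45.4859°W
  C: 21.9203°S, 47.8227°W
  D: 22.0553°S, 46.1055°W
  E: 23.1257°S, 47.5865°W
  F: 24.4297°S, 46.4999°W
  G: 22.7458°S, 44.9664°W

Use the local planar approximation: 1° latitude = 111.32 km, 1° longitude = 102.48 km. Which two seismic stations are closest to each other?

Pairwise distances:
A–B: 21.4719 km
A–C: 267.0300 km
A–D: 96.2648 km
A–E: 245.9022 km
A–F: 249.4866 km
A–G: 44.1053 km
B–C: 245.7481 km
B–D: 75.1212 km
B–E: 229.3127 km
B–F: 247.0895 km
B–G: 64.6762 km
C–D: 176.6192 km
C–E: 136.3509 km
C–F: 310.5013 km
C–G: 306.7994 km
D–E: 192.9595 km
D–F: 267.3906 km
D–G: 139.7695 km
E–F: 182.9527 km
E–G: 271.8179 km
F–G: 244.6124 km
Closest pair: A–B at 21.4719 km.

A and B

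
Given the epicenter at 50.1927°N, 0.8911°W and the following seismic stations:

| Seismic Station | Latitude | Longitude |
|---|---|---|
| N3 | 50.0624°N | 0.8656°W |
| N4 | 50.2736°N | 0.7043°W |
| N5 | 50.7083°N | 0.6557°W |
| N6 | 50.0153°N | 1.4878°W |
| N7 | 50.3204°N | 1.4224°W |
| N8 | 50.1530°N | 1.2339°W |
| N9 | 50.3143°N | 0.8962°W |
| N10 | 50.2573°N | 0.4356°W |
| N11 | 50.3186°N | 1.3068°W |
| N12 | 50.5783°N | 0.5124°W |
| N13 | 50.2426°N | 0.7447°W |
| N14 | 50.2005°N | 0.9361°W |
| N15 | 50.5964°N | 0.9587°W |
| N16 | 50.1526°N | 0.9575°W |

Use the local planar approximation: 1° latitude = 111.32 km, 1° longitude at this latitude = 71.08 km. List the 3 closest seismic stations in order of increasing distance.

N14, N16, N13

Distances from 50.1927°N, 0.8911°W:
N3: √((-0.1303·111.32)² + (0.0255·71.08)²) = √(210.394909 + 3.285301) = 14.6178 km
N4: √((0.0809·111.32)² + (0.1868·71.08)²) = √(81.104218 + 176.298486) = 16.0438 km
N5: √((0.5156·111.32)² + (0.2354·71.08)²) = √(3294.368773 + 279.967588) = 59.7858 km
N6: √((-0.1774·111.32)² + (-0.5967·71.08)²) = √(389.990139 + 1798.899553) = 46.7856 km
N7: √((0.1277·111.32)² + (-0.5313·71.08)²) = √(202.082260 + 1426.180421) = 40.3517 km
N8: √((-0.0397·111.32)² + (-0.3428·71.08)²) = √(19.531132 + 593.712872) = 24.7638 km
N9: √((0.1216·111.32)² + (-0.0051·71.08)²) = √(183.237157 + 0.131412) = 13.5414 km
N10: √((0.0646·111.32)² + (0.4555·71.08)²) = √(51.714393 + 1048.266244) = 33.1660 km
N11: √((0.1259·111.32)² + (-0.4157·71.08)²) = √(196.425495 + 873.081704) = 32.7033 km
N12: √((0.3856·111.32)² + (0.3787·71.08)²) = √(1842.554938 + 724.578509) = 50.6669 km
N13: √((0.0499·111.32)² + (0.1464·71.08)²) = √(30.856558 + 108.287167) = 11.7959 km
N14: √((0.0078·111.32)² + (-0.0450·71.08)²) = √(0.753938 + 10.231042) = 3.3144 km
N15: √((0.4037·111.32)² + (-0.0676·71.08)²) = √(2019.593174 + 23.088102) = 45.1960 km
N16: √((-0.0401·111.32)² + (-0.0664·71.08)²) = √(19.926689 + 22.275681) = 6.4963 km
Sorted: N14 (3.3144 km) < N16 (6.4963 km) < N13 (11.7959 km) < N9 (13.5414 km) < N3 (14.6178 km) < …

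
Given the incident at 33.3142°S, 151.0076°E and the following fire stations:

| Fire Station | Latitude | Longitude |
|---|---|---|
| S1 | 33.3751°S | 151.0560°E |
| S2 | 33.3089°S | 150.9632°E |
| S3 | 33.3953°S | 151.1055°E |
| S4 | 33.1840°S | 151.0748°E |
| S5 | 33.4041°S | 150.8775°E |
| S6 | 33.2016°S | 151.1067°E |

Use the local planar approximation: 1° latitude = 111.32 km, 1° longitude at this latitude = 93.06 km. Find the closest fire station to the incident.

S2

Distances from 33.3142°S, 151.0076°E:
S1: √((-0.0609·111.32)² + (0.0484·93.06)²) = √(45.960102 + 20.286953) = 8.1392 km
S2: √((0.0053·111.32)² + (-0.0444·93.06)²) = √(0.348095 + 17.072300) = 4.1738 km
S3: √((-0.0811·111.32)² + (0.0979·93.06)²) = √(81.505723 + 83.002559) = 12.8261 km
S4: √((0.1302·111.32)² + (0.0672·93.06)²) = √(210.072094 + 39.107913) = 15.7854 km
S5: √((-0.0899·111.32)² + (-0.1301·93.06)²) = √(100.153419 + 146.582016) = 15.7078 km
S6: √((0.1126·111.32)² + (0.0991·93.06)²) = √(157.116999 + 85.049821) = 15.5617 km
Minimum: S2 at 4.1738 km.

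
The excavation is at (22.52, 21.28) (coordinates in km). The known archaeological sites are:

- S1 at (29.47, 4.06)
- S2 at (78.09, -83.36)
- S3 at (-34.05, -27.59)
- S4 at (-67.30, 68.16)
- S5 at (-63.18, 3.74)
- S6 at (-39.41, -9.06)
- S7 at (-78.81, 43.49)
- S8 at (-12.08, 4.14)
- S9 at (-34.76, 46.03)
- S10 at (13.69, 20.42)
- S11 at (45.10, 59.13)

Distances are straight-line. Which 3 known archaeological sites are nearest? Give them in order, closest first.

S10, S1, S8

Distances from (22.52, 21.28):
S1: 18.57 km
S2: 118.48 km
S3: 74.76 km
S4: 101.32 km
S5: 87.48 km
S6: 68.96 km
S7: 103.74 km
S8: 38.61 km
S9: 62.40 km
S10: 8.87 km
S11: 44.07 km
Sorted: S10 (8.87 km) < S1 (18.57 km) < S8 (38.61 km) < S11 (44.07 km) < S9 (62.40 km) < …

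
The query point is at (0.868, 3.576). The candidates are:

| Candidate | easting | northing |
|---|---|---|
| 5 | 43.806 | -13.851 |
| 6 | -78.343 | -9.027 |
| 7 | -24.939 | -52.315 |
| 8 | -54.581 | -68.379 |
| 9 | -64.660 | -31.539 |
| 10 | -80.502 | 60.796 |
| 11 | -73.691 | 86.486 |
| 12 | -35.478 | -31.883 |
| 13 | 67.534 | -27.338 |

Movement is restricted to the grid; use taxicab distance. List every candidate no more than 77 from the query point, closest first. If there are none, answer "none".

5, 12

Distances from (0.868, 3.576):
5: |42.938| + |-17.427| = 42.938 + 17.427 = 60.365
6: |-79.211| + |-12.603| = 79.211 + 12.603 = 91.814
7: |-25.807| + |-55.891| = 25.807 + 55.891 = 81.698
8: |-55.449| + |-71.955| = 55.449 + 71.955 = 127.404
9: |-65.528| + |-35.115| = 65.528 + 35.115 = 100.643
10: |-81.370| + |57.220| = 81.370 + 57.220 = 138.590
11: |-74.559| + |82.910| = 74.559 + 82.910 = 157.469
12: |-36.346| + |-35.459| = 36.346 + 35.459 = 71.805
13: |66.666| + |-30.914| = 66.666 + 30.914 = 97.580
Threshold 77: 5 (60.365), 12 (71.805) are within range.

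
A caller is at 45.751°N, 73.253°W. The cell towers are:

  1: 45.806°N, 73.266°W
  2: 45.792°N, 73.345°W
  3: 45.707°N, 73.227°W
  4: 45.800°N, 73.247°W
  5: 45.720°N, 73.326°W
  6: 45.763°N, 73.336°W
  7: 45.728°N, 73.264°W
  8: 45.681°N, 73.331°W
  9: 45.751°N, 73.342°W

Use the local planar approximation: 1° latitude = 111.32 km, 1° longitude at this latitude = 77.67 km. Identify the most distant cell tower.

Distances from 45.751°N, 73.253°W:
1: √((0.055·111.32)² + (-0.013·77.67)²) = √(37.48623 + 1.01951) = 6.205 km
2: √((0.041·111.32)² + (-0.092·77.67)²) = √(20.83119 + 51.06017) = 8.479 km
3: √((-0.044·111.32)² + (0.026·77.67)²) = √(23.99119 + 4.07806) = 5.298 km
4: √((0.049·111.32)² + (0.006·77.67)²) = √(29.75353 + 0.21717) = 5.475 km
5: √((-0.031·111.32)² + (-0.073·77.67)²) = √(11.90885 + 32.14788) = 6.638 km
6: √((0.012·111.32)² + (-0.083·77.67)²) = √(1.78447 + 41.55878) = 6.584 km
7: √((-0.023·111.32)² + (-0.011·77.67)²) = √(6.55544 + 0.72995) = 2.699 km
8: √((-0.070·111.32)² + (-0.078·77.67)²) = √(60.72150 + 36.70251) = 9.870 km
9: √((0.000·111.32)² + (-0.089·77.67)²) = √(0.00000 + 47.78445) = 6.913 km
Maximum: 8 at 9.870 km.

8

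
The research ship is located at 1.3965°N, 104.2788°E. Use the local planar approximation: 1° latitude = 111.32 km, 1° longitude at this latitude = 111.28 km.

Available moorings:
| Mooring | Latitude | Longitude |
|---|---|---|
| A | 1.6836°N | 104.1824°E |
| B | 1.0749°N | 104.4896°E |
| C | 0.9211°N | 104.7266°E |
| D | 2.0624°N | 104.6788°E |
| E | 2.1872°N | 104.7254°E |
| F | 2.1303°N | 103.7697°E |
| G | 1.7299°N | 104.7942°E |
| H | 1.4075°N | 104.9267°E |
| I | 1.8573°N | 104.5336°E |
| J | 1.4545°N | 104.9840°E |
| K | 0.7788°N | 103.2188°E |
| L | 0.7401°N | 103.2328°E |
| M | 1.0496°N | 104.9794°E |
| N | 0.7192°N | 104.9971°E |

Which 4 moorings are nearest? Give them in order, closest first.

A, B, I, G

Distances from 1.3965°N, 104.2788°E:
A: √((0.2871·111.32)² + (-0.0964·111.28)²) = √(1021.439810 + 115.076939) = 33.7123 km
B: √((-0.3216·111.32)² + (0.2108·111.28)²) = √(1281.676659 + 550.269507) = 42.8012 km
C: √((-0.4754·111.32)² + (0.4478·111.28)²) = √(2800.688126 + 2483.146899) = 72.6900 km
D: √((0.6659·111.32)² + (0.4000·111.28)²) = √(5494.958605 + 1981.318144) = 86.4655 km
E: √((0.7907·111.32)² + (0.4466·111.28)²) = √(7747.647853 + 2469.856217) = 101.0817 km
F: √((0.7338·111.32)² + (-0.5091·111.28)²) = √(6672.703234 + 3209.522525) = 99.4094 km
G: √((0.3334·111.32)² + (0.5154·111.28)²) = √(1377.455528 + 3289.448280) = 68.3147 km
H: √((0.0110·111.32)² + (0.6479·111.28)²) = √(1.499449 + 5198.166593) = 72.1087 km
I: √((0.4608·111.32)² + (0.2548·111.28)²) = √(2631.305880 + 803.957482) = 58.6111 km
J: √((0.0580·111.32)² + (0.7052·111.28)²) = √(41.687167 + 6158.271634) = 78.7398 km
K: √((-0.6177·111.32)² + (-1.0600·111.28)²) = √(4728.262703 + 13913.806666) = 136.5360 km
L: √((-0.6564·111.32)² + (-1.0460·111.28)²) = √(5339.290371 + 13548.699265) = 137.4336 km
M: √((-0.3469·111.32)² + (0.7006·111.28)²) = √(1491.265583 + 6078.193194) = 87.0026 km
N: √((-0.6773·111.32)² + (0.7183·111.28)²) = √(5684.713038 + 6389.192407) = 109.8813 km
Sorted: A (33.7123 km) < B (42.8012 km) < I (58.6111 km) < G (68.3147 km) < H (72.1087 km) < C (72.6900 km) < …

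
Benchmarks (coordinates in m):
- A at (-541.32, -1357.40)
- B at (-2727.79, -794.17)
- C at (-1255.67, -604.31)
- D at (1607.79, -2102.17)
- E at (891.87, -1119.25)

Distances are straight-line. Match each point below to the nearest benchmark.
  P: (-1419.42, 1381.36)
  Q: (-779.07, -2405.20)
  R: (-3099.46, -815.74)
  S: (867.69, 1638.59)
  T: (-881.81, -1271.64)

P at (-1419.42, 1381.36):
  A: 2876.09 m
  B: 2538.65 m
  C: 1992.41 m
  D: 4615.08 m
  E: 3405.16 m
  → nearest: C (1992.41 m)
Q at (-779.07, -2405.20):
  A: 1074.43 m
  B: 2528.42 m
  C: 1862.89 m
  D: 2406.02 m
  E: 2108.48 m
  → nearest: A (1074.43 m)
R at (-3099.46, -815.74):
  A: 2614.86 m
  B: 372.30 m
  C: 1855.87 m
  D: 4879.87 m
  E: 4002.85 m
  → nearest: B (372.30 m)
S at (867.69, 1638.59):
  A: 3310.78 m
  B: 4341.17 m
  C: 3088.57 m
  D: 3813.27 m
  E: 2757.95 m
  → nearest: E (2757.95 m)
T at (-881.81, -1271.64):
  A: 351.12 m
  B: 1906.73 m
  C: 764.92 m
  D: 2624.48 m
  E: 1780.21 m
  → nearest: A (351.12 m)

P→C; Q→A; R→B; S→E; T→A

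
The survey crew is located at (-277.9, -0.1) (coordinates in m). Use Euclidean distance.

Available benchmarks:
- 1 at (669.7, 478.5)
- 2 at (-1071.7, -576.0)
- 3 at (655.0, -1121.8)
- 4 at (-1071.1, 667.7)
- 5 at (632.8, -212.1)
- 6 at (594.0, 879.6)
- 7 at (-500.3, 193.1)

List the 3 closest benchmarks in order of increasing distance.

Distances from (-277.9, -0.1):
1: 1061.6 m
2: 980.7 m
3: 1458.9 m
4: 1036.9 m
5: 935.0 m
6: 1238.6 m
7: 294.6 m
Sorted: 7 (294.6 m) < 5 (935.0 m) < 2 (980.7 m) < 4 (1036.9 m) < 1 (1061.6 m) < …

7, 5, 2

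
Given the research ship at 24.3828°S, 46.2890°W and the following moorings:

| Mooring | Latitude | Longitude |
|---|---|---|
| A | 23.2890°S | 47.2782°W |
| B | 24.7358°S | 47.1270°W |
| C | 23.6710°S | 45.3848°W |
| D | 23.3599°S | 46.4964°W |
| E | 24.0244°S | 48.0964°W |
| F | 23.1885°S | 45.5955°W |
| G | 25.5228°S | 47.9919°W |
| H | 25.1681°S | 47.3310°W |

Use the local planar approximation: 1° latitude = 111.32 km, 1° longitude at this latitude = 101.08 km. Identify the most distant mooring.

G

Distances from 24.3828°S, 46.2890°W:
A: 157.5551 km
B: 93.3762 km
C: 120.9625 km
D: 115.7829 km
E: 186.9977 km
F: 150.2978 km
G: 213.8534 km
H: 136.8781 km
Maximum: G at 213.8534 km.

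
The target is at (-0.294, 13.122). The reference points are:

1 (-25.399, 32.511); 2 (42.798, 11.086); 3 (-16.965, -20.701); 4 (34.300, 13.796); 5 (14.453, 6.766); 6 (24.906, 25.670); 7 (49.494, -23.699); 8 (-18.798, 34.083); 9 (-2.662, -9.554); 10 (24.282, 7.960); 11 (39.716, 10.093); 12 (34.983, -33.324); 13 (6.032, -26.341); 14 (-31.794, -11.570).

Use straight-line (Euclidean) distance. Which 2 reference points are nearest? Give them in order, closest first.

5, 9

Distances from (-0.294, 13.122):
1: √((-25.105)² + (19.389)²) = √(630.26103 + 375.93332) = 31.721
2: √((43.092)² + (-2.036)²) = √(1856.92046 + 4.14530) = 43.140
3: √((-16.671)² + (-33.823)²) = √(277.92224 + 1143.99533) = 37.708
4: √((34.594)² + (0.674)²) = √(1196.74484 + 0.45428) = 34.601
5: √((14.747)² + (-6.356)²) = √(217.47401 + 40.39874) = 16.058
6: √((25.200)² + (12.548)²) = √(635.04000 + 157.45230) = 28.151
7: √((49.788)² + (-36.821)²) = √(2478.84494 + 1355.78604) = 61.924
8: √((-18.504)² + (20.961)²) = √(342.39802 + 439.36352) = 27.960
9: √((-2.368)² + (-22.676)²) = √(5.60742 + 514.20098) = 22.799
10: √((24.576)² + (-5.162)²) = √(603.97978 + 26.64624) = 25.112
11: √((40.010)² + (-3.029)²) = √(1600.80010 + 9.17484) = 40.124
12: √((35.277)² + (-46.446)²) = √(1244.46673 + 2157.23092) = 58.324
13: √((6.326)² + (-39.463)²) = √(40.01828 + 1557.32837) = 39.967
14: √((-31.500)² + (-24.692)²) = √(992.25000 + 609.69486) = 40.024
Sorted: 5 (16.058) < 9 (22.799) < 10 (25.112) < 8 (27.960) < …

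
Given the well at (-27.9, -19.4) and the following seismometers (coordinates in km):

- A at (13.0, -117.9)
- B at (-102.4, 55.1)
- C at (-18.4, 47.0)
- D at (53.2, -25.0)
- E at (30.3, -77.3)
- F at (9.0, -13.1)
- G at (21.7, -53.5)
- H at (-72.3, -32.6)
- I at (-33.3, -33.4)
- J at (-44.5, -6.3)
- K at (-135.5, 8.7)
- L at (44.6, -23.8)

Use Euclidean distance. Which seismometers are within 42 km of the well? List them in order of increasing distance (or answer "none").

Distances from (-27.9, -19.4):
A: 106.7 km
B: 105.4 km
C: 67.1 km
D: 81.3 km
E: 82.1 km
F: 37.4 km
G: 60.2 km
H: 46.3 km
I: 15.0 km
J: 21.1 km
K: 111.2 km
L: 72.6 km
Threshold 42 km: I (15.0 km), J (21.1 km), F (37.4 km) are within range.

I, J, F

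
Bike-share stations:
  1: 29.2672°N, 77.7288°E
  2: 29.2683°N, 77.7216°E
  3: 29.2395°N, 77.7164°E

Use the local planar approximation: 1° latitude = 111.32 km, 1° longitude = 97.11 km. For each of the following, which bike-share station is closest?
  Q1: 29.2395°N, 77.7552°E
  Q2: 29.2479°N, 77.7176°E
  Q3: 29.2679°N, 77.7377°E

Q1 at 29.2395°N, 77.7552°E:
  1: 4.0101 km
  2: 4.5744 km
  3: 3.7679 km
  → nearest: 3 (3.7679 km)
Q2 at 29.2479°N, 77.7176°E:
  1: 2.4081 km
  2: 2.3039 km
  3: 0.9423 km
  → nearest: 3 (0.9423 km)
Q3 at 29.2679°N, 77.7377°E:
  1: 0.8678 km
  2: 1.5641 km
  3: 3.7780 km
  → nearest: 1 (0.8678 km)

Q1→3; Q2→3; Q3→1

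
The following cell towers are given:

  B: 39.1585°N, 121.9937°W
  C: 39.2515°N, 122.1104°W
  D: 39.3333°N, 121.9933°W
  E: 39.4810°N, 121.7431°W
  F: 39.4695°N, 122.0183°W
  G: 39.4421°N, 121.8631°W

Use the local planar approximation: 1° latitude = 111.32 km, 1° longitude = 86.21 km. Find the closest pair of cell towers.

Pairwise distances:
B–C: √((0.0930·111.32)² + (-0.1167·86.21)²) = √(107.179640 + 101.217825) = 14.4360 km
B–D: √((0.1748·111.32)² + (0.0004·86.21)²) = √(378.642407 + 0.001189) = 19.4588 km
B–E: √((0.3225·111.32)² + (0.2506·86.21)²) = √(1288.860260 + 466.742581) = 41.8999 km
B–F: √((0.3110·111.32)² + (-0.0246·86.21)²) = √(1198.580405 + 4.497648) = 34.6854 km
B–G: √((0.2836·111.32)² + (0.1306·86.21)²) = √(996.687125 + 126.765666) = 33.5179 km
C–D: √((0.0818·111.32)² + (0.1171·86.21)²) = √(82.918799 + 101.912881) = 13.5953 km
C–E: √((0.2295·111.32)² + (0.3673·86.21)²) = √(652.697238 + 1002.667982) = 40.6862 km
C–F: √((0.2180·111.32)² + (0.0921·86.21)²) = √(588.924175 + 63.042663) = 25.5336 km
C–G: √((0.1906·111.32)² + (0.2473·86.21)²) = √(450.186210 + 454.531015) = 30.0785 km
D–E: √((0.1477·111.32)² + (0.2502·86.21)²) = √(270.338180 + 465.253770) = 27.1218 km
D–F: √((0.1362·111.32)² + (-0.0250·86.21)²) = √(229.879694 + 4.645103) = 15.3142 km
D–G: √((0.1088·111.32)² + (0.1302·86.21)²) = √(146.691242 + 125.990343) = 16.5131 km
E–F: √((-0.0115·111.32)² + (-0.2752·86.21)²) = √(1.638861 + 562.875245) = 23.7595 km
E–G: √((-0.0389·111.32)² + (-0.1200·86.21)²) = √(18.751914 + 107.023163) = 11.2149 km
F–G: √((-0.0274·111.32)² + (0.1552·86.21)²) = √(9.303525 + 179.018834) = 13.7231 km
Closest pair: E–G at 11.2149 km.

E and G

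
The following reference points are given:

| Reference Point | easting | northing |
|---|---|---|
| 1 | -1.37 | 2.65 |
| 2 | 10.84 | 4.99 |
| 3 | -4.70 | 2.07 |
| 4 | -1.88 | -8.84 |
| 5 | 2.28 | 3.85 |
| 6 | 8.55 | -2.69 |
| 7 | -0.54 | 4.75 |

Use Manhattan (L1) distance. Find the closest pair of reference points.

Pairwise distances:
1–2: 14.55
1–3: 3.91
1–4: 12.00
1–5: 4.85
1–6: 15.26
1–7: 2.93
2–3: 18.46
2–4: 26.55
2–5: 9.70
2–6: 9.97
2–7: 11.62
3–4: 13.73
3–5: 8.76
3–6: 18.01
3–7: 6.84
4–5: 16.85
4–6: 16.58
4–7: 14.93
5–6: 12.81
5–7: 3.72
6–7: 16.53
Closest pair: 1–7 at 2.93.

1 and 7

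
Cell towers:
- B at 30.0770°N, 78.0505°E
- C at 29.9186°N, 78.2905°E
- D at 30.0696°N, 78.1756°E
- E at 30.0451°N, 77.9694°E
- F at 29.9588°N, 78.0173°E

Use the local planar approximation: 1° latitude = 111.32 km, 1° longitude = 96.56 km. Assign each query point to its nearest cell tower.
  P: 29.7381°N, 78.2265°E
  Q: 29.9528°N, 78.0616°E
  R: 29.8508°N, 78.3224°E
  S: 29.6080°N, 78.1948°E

P at 29.7381°N, 78.2265°E:
  B: 41.3774 km
  C: 21.0221 km
  D: 37.2284 km
  E: 42.2405 km
  F: 31.8066 km
  → nearest: C (21.0221 km)
Q at 29.9528°N, 78.0616°E:
  B: 13.8674 km
  C: 22.4281 km
  D: 17.0361 km
  E: 13.5953 km
  F: 4.3294 km
  → nearest: F (4.3294 km)
R at 29.8508°N, 78.3224°E:
  B: 36.3781 km
  C: 8.1519 km
  D: 28.1813 km
  E: 40.3691 km
  F: 31.8192 km
  → nearest: C (8.1519 km)
S at 29.6080°N, 78.1948°E:
  B: 54.0364 km
  C: 35.7895 km
  D: 51.4187 km
  E: 53.3038 km
  F: 42.6467 km
  → nearest: C (35.7895 km)

P→C; Q→F; R→C; S→C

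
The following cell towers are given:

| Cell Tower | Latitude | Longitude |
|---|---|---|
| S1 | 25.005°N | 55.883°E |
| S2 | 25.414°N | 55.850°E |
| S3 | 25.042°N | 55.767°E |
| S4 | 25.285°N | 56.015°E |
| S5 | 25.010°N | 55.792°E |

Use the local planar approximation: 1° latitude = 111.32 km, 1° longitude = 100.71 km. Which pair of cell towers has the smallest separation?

S3 and S5

Pairwise distances:
S1–S2: 45.651 km
S1–S3: 12.387 km
S1–S4: 33.886 km
S1–S5: 9.181 km
S2–S3: 42.246 km
S2–S4: 21.962 km
S2–S5: 45.351 km
S3–S4: 36.818 km
S3–S5: 4.362 km
S4–S5: 37.968 km
Closest pair: S3–S5 at 4.362 km.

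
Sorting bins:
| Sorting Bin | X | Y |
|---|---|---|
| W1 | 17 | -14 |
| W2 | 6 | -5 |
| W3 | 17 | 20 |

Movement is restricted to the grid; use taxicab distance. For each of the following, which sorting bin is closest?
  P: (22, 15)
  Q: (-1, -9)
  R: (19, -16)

P at (22, 15):
  W1: 34
  W2: 36
  W3: 10
  → nearest: W3 (10)
Q at (-1, -9):
  W1: 23
  W2: 11
  W3: 47
  → nearest: W2 (11)
R at (19, -16):
  W1: 4
  W2: 24
  W3: 38
  → nearest: W1 (4)

P→W3; Q→W2; R→W1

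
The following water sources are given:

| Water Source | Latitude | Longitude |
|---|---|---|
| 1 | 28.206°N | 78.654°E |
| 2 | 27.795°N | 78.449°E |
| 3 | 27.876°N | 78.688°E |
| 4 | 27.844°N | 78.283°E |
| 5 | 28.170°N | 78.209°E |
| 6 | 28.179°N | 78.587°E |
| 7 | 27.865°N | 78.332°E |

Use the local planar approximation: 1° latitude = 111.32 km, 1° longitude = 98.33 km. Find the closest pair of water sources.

Pairwise distances:
4–7: √((0.021·111.32)² + (0.049·98.33)²) = √(5.46493 + 23.21476) = 5.355 km
1–6: √((-0.027·111.32)² + (-0.067·98.33)²) = √(9.03387 + 43.40319) = 7.241 km
2–7: √((0.070·111.32)² + (-0.117·98.33)²) = √(60.72150 + 132.35605) = 13.895 km
2–4: √((0.049·111.32)² + (-0.166·98.33)²) = √(29.75353 + 266.43315) = 17.210 km
2–3: √((0.081·111.32)² + (0.239·98.33)²) = √(81.30485 + 552.29089) = 25.171 km
3–7: √((-0.011·111.32)² + (-0.356·98.33)²) = √(1.49945 + 1225.38363) = 35.027 km
3–6: √((0.303·111.32)² + (-0.101·98.33)²) = √(1137.71020 + 98.63132) = 35.162 km
5–7: √((-0.305·111.32)² + (0.123·98.33)²) = √(1152.77905 + 146.27911) = 36.042 km
1–3: √((-0.330·111.32)² + (0.034·98.33)²) = √(1349.50431 + 11.17712) = 36.887 km
4–5: √((0.326·111.32)² + (-0.074·98.33)²) = √(1316.98733 + 52.94629) = 37.013 km
5–6: √((0.009·111.32)² + (0.378·98.33)²) = √(1.00376 + 1381.51523) = 37.182 km
3–4: √((-0.032·111.32)² + (-0.405·98.33)²) = √(12.68955 + 1585.92310) = 39.983 km
6–7: √((-0.314·111.32)² + (-0.255·98.33)²) = √(1221.81567 + 628.71300) = 43.018 km
1–5: √((-0.036·111.32)² + (-0.445·98.33)²) = √(16.06022 + 1914.66192) = 43.940 km
2–6: √((0.384·111.32)² + (0.138·98.33)²) = √(1827.29575 + 184.13242) = 44.849 km
4–6: √((0.335·111.32)² + (0.304·98.33)²) = √(1390.70818 + 893.55079) = 47.794 km
2–5: √((0.375·111.32)² + (-0.240·98.33)²) = √(1742.64502 + 556.92224) = 47.954 km
1–7: √((-0.341·111.32)² + (-0.322·98.33)²) = √(1440.97071 + 1002.49871) = 49.431 km
1–2: √((-0.411·111.32)² + (-0.205·98.33)²) = √(2093.29309 + 406.33085) = 49.996 km
1–4: √((-0.362·111.32)² + (-0.371·98.33)²) = √(1623.91591 + 1330.82177) = 54.357 km
3–5: √((0.294·111.32)² + (-0.479·98.33)²) = √(1071.12722 + 2218.41659) = 57.355 km
Closest pair: 4–7 at 5.355 km.

4 and 7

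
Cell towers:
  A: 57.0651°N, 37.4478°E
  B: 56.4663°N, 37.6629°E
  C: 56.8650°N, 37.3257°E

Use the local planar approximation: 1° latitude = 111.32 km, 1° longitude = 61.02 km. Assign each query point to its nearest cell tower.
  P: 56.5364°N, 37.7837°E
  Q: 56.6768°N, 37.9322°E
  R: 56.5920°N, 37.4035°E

P at 56.5364°N, 37.7837°E:
  A: 62.3218 km
  B: 10.7345 km
  C: 46.0339 km
  → nearest: B (10.7345 km)
Q at 56.6768°N, 37.9322°E:
  A: 52.3653 km
  B: 28.6205 km
  C: 42.5272 km
  → nearest: B (28.6205 km)
R at 56.5920°N, 37.4035°E:
  A: 52.7348 km
  B: 21.1269 km
  C: 30.7589 km
  → nearest: B (21.1269 km)

P→B; Q→B; R→B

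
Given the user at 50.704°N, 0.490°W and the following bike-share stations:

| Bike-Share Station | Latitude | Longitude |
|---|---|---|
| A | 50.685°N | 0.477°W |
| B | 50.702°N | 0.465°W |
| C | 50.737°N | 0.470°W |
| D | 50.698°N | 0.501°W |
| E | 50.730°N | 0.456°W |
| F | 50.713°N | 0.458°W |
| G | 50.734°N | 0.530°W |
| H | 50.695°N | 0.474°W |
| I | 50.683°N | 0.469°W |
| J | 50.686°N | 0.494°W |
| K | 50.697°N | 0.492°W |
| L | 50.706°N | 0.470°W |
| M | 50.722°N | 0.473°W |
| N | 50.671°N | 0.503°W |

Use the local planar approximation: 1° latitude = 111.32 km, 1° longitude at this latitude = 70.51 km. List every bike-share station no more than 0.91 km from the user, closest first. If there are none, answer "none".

Distances from 50.704°N, 0.490°W:
A: 2.305 km
B: 1.777 km
C: 3.935 km
D: 1.024 km
E: 3.758 km
F: 2.469 km
G: 4.371 km
H: 1.509 km
I: 2.767 km
J: 2.024 km
K: 0.792 km
L: 1.428 km
M: 2.335 km
N: 3.786 km
Threshold 0.91 km: K (0.792 km) is within range.

K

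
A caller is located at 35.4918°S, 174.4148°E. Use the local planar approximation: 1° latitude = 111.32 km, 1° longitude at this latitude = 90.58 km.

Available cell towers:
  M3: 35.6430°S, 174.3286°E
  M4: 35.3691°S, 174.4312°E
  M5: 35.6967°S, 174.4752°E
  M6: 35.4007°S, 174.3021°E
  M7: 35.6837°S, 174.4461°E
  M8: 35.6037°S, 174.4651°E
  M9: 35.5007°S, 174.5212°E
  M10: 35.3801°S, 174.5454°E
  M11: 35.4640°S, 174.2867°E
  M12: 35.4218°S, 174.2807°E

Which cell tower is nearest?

M9

Distances from 35.4918°S, 174.4148°E:
M3: √((-0.1512·111.32)² + (-0.0862·90.58)²) = √(283.302220 + 60.964802) = 18.5544 km
M4: √((0.1227·111.32)² + (0.0164·90.58)²) = √(186.567298 + 2.206746) = 13.7395 km
M5: √((-0.2049·111.32)² + (0.0604·90.58)²) = √(520.271830 + 29.932191) = 23.4564 km
M6: √((0.0911·111.32)² + (-0.1127·90.58)²) = √(102.844992 + 104.210736) = 14.3894 km
M7: √((-0.1919·111.32)² + (0.0313·90.58)²) = √(456.348203 + 8.038098) = 21.5496 km
M8: √((-0.1119·111.32)² + (0.0503·90.58)²) = √(155.169574 + 20.758722) = 13.2638 km
M9: √((-0.0089·111.32)² + (0.1064·90.58)²) = √(0.981582 + 92.885493) = 9.6885 km
M10: √((0.1117·111.32)² + (0.1306·90.58)²) = √(154.615398 + 139.942938) = 17.1627 km
M11: √((0.0278·111.32)² + (-0.1281·90.58)²) = √(9.577143 + 134.636524) = 12.0089 km
M12: √((0.0700·111.32)² + (-0.1341·90.58)²) = √(60.721498 + 147.544216) = 14.4314 km
Minimum: M9 at 9.6885 km.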